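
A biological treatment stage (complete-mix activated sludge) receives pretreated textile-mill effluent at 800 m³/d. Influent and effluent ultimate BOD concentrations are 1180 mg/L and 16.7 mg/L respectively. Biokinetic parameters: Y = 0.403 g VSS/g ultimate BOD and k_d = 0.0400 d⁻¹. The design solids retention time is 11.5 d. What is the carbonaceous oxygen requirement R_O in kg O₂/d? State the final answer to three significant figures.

Observed yield with endogenous decay: Y_obs = Y / (1 + k_d·θ_c) = 0.403 / (1 + 0.0400 × 11.5) = 0.403 / 1.460 = 0.2760 g VSS/g ultimate BOD.
Mass of ultimate BOD removed per day: Q(S₀ − S) = 800 × 1163 g/m³ = 930.6 kg/d.
P_X = Y_obs·Q·(S₀ − S) = 0.2760 × 930.6 = 256.9 kg VSS/d.
R_O = Q·ΔS − 1.42 P_X = 930.6 − 364.8 = 565.9 kg O₂/d.

R_O ≈ 566 kg O₂/d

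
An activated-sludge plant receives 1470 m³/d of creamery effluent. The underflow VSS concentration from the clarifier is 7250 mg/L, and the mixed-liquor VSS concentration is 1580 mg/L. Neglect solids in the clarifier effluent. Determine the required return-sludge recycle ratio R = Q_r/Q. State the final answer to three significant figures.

Solids balance on the clarifier gives (1+R)X = R·X_r, so R = X/(X_r − X) = 1580 / (7250 − 1580) = 0.2787.

R ≈ 0.279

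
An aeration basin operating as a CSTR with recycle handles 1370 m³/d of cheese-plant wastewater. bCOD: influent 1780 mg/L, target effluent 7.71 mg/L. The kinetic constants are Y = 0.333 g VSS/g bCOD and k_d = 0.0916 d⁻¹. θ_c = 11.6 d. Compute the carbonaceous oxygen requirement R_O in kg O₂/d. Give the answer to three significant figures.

R_O ≈ 1870 kg O₂/d

The observed yield is Y_obs = Y/(1 + k_d·θ_c) = 0.333 / (1 + 0.0916 × 11.6) = 0.333 / 2.063 = 0.1614 g VSS per g bCOD removed.
ΔS = 1780 − 7.71 = 1772 mg/L, so the substrate removal rate is 1370 × 1772/1000 = 2428 kg bCOD/d.
P_X = Y_obs·Q·(S₀ − S) = 0.1614 × 2428 = 392.0 kg VSS/d.
R_O = Q·(S₀ − S) − 1.42·P_X = 2428 − 1.42 × 392.0 = 1871 kg O₂/d.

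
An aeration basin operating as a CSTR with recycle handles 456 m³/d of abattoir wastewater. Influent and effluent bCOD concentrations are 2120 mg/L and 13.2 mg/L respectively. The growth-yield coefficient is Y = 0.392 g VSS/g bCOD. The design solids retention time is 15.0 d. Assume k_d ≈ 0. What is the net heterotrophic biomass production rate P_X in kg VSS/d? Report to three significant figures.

P_X ≈ 377 kg VSS/d

No decay correction is needed, so Y_obs = Y = 0.392.
Mass of bCOD removed per day: Q(S₀ − S) = 456 × 2107 g/m³ = 960.7 kg/d.
Net biomass production P_X = Y_obs × Q·(S₀ − S) = 0.3920 × 960.7 = 376.6 kg VSS/d.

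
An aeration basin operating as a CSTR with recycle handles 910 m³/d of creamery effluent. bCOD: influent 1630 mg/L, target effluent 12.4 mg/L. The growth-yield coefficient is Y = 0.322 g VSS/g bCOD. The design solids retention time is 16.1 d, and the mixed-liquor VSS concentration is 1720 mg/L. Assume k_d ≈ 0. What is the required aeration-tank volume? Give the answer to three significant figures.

V ≈ 4440 m³

With k_d = 0 the design equation reduces to V = Y Q (S₀−S) θ_c / X = 0.322 × 910 × (1630 − 12.4) × 16.1 / 1720 = 4437 m³.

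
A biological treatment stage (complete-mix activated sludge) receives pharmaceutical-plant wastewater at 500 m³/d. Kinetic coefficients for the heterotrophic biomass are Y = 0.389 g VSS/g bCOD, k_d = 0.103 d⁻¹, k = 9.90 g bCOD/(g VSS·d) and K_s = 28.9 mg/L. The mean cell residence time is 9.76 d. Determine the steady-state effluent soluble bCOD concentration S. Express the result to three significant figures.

For a completely mixed reactor with recycle the Lawrence–McCarty relation gives S = K_s·(1 + k_d·θ_c) / [θ_c·(Y·k − k_d) − 1] = 28.9 × (1 + 0.103 × 9.76) / [9.76 × (0.389 × 9.90 − 0.103) − 1] = 57.95 / 35.58 = 1.629 mg/L.

S ≈ 1.63 mg/L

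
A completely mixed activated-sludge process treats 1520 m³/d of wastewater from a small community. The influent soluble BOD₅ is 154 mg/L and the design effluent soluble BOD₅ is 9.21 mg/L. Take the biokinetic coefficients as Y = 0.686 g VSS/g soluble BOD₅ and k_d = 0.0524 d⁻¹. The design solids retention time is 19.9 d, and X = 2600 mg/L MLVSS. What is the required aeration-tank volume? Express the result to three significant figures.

V ≈ 566 m³

Rearranging the biomass balance for a CMAS with decay, V = Y·Q·ΔS·θ_c / [X·(1+k_d θ_c)] = 0.686 × 1520 × (154 − 9.21) × 19.9 / [2600 × (1 + 0.0524 × 19.9)] = 3×10^6 / 5311 = 565.7 m³.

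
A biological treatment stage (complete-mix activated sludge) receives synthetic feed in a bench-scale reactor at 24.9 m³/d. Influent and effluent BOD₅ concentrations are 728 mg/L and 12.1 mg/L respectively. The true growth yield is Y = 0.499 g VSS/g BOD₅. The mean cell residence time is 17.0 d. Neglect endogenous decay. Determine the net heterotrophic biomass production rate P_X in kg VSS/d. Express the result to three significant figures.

P_X ≈ 8.90 kg VSS/d

With endogenous decay neglected, the observed yield equals the true yield: Y_obs = Y = 0.499 g VSS/g BOD₅.
Mass of BOD₅ removed per day: Q(S₀ − S) = 24.9 × 715.9 g/m³ = 17.83 kg/d.
P_X = Y_obs · Q(S₀ − S) = 0.4990 × 17.83 = 8.895 kg VSS/d.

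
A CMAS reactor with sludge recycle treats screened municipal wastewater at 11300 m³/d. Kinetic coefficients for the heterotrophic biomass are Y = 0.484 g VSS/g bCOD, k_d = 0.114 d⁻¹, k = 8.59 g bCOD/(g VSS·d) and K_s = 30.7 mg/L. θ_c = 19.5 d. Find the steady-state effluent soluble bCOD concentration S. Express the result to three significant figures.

Effluent substrate depends only on kinetics and SRT: S = K_s(1 + k_d θ_c) / [θ_c(Yk − k_d) − 1] = 30.7 × (1 + 0.114 × 19.5) / [19.5 × (0.484 × 8.59 − 0.114) − 1] = 98.95 / 77.85 = 1.271 mg/L.

S ≈ 1.27 mg/L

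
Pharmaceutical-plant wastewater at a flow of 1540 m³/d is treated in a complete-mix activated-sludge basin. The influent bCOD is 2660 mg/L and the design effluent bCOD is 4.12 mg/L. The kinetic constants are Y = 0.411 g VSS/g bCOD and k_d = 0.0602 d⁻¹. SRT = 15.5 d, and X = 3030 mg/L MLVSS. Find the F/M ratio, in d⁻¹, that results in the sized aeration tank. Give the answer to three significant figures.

F/M ≈ 0.304 d⁻¹

Rearranging the biomass balance for a CMAS with decay, V = Y·Q·ΔS·θ_c / [X·(1+k_d θ_c)] = 0.411 × 1540 × (2660 − 4.12) × 15.5 / [3030 × (1 + 0.0602 × 15.5)] = 2.61×10^7 / 5857 = 4448 m³.
F/M = applied load / biomass = Q·S₀/(V·X) = 1540 × 2660 / (4448 × 3030) = 0.3039 d⁻¹.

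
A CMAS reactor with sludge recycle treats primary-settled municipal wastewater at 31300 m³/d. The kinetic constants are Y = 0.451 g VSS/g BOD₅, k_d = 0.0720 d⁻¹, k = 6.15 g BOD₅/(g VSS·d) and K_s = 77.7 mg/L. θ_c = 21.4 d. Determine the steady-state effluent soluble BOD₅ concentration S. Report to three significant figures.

S ≈ 3.47 mg/L

From the Monod/SRT balance for a CMAS, S = K_s·(1+k_d θ_c)/[θ_c·(Y k − k_d) − 1] = 77.7 × (1 + 0.0720 × 21.4) / [21.4 × (0.451 × 6.15 − 0.0720) − 1] = 197.4 / 56.82 = 3.475 mg/L.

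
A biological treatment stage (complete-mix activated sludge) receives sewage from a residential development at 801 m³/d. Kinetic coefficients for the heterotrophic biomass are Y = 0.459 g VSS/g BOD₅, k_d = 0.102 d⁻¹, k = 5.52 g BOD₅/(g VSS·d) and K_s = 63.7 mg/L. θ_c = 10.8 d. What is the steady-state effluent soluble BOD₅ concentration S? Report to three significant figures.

S ≈ 5.30 mg/L

From the Monod/SRT balance for a CMAS, S = K_s·(1+k_d θ_c)/[θ_c·(Y k − k_d) − 1] = 63.7 × (1 + 0.102 × 10.8) / [10.8 × (0.459 × 5.52 − 0.102) − 1] = 133.9 / 25.26 = 5.299 mg/L.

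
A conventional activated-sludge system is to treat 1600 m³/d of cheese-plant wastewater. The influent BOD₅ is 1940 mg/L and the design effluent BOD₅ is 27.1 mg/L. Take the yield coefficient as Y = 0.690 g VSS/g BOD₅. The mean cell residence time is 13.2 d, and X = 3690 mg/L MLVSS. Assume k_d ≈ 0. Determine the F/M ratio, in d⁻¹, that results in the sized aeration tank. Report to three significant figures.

V·X = Y·Q·ΔS·θ_c gives V = 0.690 × 1600 × (1940 − 27.1) × 13.2 / 3690 = 7555 m³.
F/M = applied load / biomass = Q·S₀/(V·X) = 1600 × 1940 / (7555 × 3690) = 0.1113 d⁻¹.

F/M ≈ 0.111 d⁻¹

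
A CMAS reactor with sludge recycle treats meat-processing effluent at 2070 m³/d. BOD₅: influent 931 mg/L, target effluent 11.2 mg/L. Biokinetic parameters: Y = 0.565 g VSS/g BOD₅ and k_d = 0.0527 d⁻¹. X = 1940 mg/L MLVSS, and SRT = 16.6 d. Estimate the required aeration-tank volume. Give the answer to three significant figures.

V ≈ 4910 m³

Rearranging the biomass balance for a CMAS with decay, V = Y·Q·ΔS·θ_c / [X·(1+k_d θ_c)] = 0.565 × 2070 × (931 − 11.2) × 16.6 / [1940 × (1 + 0.0527 × 16.6)] = 1.79×10^7 / 3637 = 4910 m³.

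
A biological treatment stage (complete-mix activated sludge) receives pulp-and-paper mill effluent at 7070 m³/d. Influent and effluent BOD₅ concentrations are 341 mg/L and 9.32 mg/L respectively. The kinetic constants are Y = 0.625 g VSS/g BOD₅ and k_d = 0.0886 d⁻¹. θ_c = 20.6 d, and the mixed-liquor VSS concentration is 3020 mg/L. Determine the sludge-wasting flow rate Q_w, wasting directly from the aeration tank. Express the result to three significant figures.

Q_w ≈ 172 m³/d

Rearranging the biomass balance for a CMAS with decay, V = Y·Q·ΔS·θ_c / [X·(1+k_d θ_c)] = 0.625 × 7070 × (341 − 9.32) × 20.6 / [3020 × (1 + 0.0886 × 20.6)] = 3.02×10^7 / 8532 = 3539 m³.
For wasting at MLVSS concentration, Q_w = V/θ_c = 3539/20.6 = 171.8 m³/d.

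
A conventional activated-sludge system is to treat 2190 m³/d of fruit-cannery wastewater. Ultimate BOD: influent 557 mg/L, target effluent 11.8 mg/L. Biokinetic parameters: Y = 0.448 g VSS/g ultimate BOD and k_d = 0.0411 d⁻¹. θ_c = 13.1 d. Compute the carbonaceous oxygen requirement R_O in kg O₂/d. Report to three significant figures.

R_O ≈ 700 kg O₂/d

Observed yield with endogenous decay: Y_obs = Y / (1 + k_d·θ_c) = 0.448 / (1 + 0.0411 × 13.1) = 0.448 / 1.538 = 0.2912 g VSS/g ultimate BOD.
Q·(S₀ − S) = 2190 × (557 − 11.8) × 10⁻³ = 1194 kg/d removed.
Biomass synthesised: P_X = Y_obs × 1194 = 347.7 kg VSS/d.
R_O = Q·(S₀ − S) − 1.42·P_X = 1194 − 1.42 × 347.7 = 700.3 kg O₂/d.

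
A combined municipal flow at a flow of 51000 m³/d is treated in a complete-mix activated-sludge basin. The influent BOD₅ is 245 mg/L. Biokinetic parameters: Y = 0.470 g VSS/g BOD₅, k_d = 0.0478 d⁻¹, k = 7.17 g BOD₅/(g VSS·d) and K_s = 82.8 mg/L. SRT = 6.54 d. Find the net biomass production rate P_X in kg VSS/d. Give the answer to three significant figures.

P_X ≈ 4380 kg VSS/d

Effluent substrate depends only on kinetics and SRT: S = K_s(1 + k_d θ_c) / [θ_c(Yk − k_d) − 1] = 82.8 × (1 + 0.0478 × 6.54) / [6.54 × (0.470 × 7.17 − 0.0478) − 1] = 108.7 / 20.73 = 5.244 mg/L.
Correct the yield for decay: Y_obs = Y/(1 + k_d θ_c) = 0.470 / (1 + 0.0478 × 6.54) = 0.470 / 1.313 = 0.3581.
Mass of BOD₅ removed per day: Q(S₀ − S) = 51000 × 239.8 g/m³ = 12228 kg/d.
Net biomass production P_X = Y_obs × Q·(S₀ − S) = 0.3581 × 12228 = 4378 kg VSS/d.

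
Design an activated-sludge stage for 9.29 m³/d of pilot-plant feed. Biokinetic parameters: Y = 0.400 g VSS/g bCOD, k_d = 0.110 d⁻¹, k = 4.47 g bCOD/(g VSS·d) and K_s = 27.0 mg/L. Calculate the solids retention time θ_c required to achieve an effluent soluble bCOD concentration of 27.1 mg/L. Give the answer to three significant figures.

θ_c ≈ 1.27 d

From 1/θ_c = Y·k·S/(K_s + S) − k_d: Y·k·S/(K_s+S) = 0.400 × 4.47 × 27.1 / (27.0 + 27.1) = 0.8957 d⁻¹.
Then 1/θ_c = μ − k_d = 0.8957 − 0.110 = 0.7857 d⁻¹, giving θ_c = 1.273 d.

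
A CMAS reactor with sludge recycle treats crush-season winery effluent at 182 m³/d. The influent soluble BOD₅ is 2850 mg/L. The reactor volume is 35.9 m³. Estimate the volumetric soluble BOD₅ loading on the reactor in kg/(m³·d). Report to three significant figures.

L_v = Q S₀ / V = 182 × 2850 × 10⁻³ / 35.90 = 14.45 kg/(m³·d).

L_v ≈ 14.4 kg soluble BOD₅/(m³·d)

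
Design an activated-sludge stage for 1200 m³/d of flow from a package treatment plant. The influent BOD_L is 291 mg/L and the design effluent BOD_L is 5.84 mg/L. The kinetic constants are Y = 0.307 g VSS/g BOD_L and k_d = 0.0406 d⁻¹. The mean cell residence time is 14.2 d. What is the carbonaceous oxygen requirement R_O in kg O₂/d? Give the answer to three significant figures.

Correct the yield for decay: Y_obs = Y/(1 + k_d θ_c) = 0.307 / (1 + 0.0406 × 14.2) = 0.307 / 1.577 = 0.1947.
Substrate removed = Q·(S₀ − S) = 1200 m³/d × (291 − 5.84) g/m³ = 3.42×10^5 g/d = 342.2 kg/d.
P_X = Y_obs·Q·(S₀ − S) = 0.1947 × 342.2 = 66.64 kg VSS/d.
R_O = Q·ΔS − 1.42 P_X = 342.2 − 94.62 = 247.6 kg O₂/d.

R_O ≈ 248 kg O₂/d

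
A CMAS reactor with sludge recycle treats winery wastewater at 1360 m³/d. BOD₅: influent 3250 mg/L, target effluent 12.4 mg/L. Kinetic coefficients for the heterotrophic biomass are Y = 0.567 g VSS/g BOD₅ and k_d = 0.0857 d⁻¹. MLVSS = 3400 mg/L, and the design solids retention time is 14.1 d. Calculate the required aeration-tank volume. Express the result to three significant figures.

From the SRT design equation V = Y Q (S₀−S) θ_c / [X (1 + k_d θ_c)] = 0.567 × 1360 × (3250 − 12.4) × 14.1 / [3400 × (1 + 0.0857 × 14.1)] = 3.52×10^7 / 7508 = 4688 m³.

V ≈ 4690 m³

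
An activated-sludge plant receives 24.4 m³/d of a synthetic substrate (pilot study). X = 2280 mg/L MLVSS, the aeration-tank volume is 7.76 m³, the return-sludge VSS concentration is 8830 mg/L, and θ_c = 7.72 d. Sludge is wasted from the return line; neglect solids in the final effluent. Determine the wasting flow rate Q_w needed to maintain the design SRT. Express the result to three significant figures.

Q_w ≈ 0.260 m³/d

Q_w = (V·X)/(θ_c X_r) = 7.760 × 2280 / (7.72 × 8830) = 0.2595 m³/d.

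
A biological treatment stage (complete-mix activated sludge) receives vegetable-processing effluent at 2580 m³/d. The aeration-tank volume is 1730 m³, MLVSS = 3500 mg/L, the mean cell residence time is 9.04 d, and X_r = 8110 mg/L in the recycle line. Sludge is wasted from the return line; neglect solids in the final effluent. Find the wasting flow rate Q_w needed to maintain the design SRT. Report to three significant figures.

Q_w ≈ 82.6 m³/d

Wasting from the return line (neglecting effluent solids): Q_w = V·X / (θ_c·X_r) = 1730 × 3500 / (9.04 × 8110) = 82.59 m³/d.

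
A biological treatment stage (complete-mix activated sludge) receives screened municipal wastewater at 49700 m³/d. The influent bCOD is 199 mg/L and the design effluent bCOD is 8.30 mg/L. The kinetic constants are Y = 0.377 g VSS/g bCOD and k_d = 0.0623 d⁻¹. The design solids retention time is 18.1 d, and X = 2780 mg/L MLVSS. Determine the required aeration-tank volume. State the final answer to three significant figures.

Rearranging the biomass balance for a CMAS with decay, V = Y·Q·ΔS·θ_c / [X·(1+k_d θ_c)] = 0.377 × 49700 × (199 − 8.30) × 18.1 / [2780 × (1 + 0.0623 × 18.1)] = 6.47×10^7 / 5915 = 10934 m³.

V ≈ 10900 m³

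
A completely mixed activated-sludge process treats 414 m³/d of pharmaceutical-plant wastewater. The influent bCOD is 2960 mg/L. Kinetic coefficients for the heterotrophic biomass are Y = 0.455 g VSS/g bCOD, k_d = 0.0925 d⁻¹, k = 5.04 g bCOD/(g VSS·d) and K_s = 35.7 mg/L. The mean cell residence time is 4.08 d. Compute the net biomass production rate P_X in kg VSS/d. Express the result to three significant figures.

Effluent substrate depends only on kinetics and SRT: S = K_s(1 + k_d θ_c) / [θ_c(Yk − k_d) − 1] = 35.7 × (1 + 0.0925 × 4.08) / [4.08 × (0.455 × 5.04 − 0.0925) − 1] = 49.17 / 7.979 = 6.163 mg/L.
Correct the yield for decay: Y_obs = Y/(1 + k_d θ_c) = 0.455 / (1 + 0.0925 × 4.08) = 0.455 / 1.377 = 0.3303.
Mass of bCOD removed per day: Q(S₀ − S) = 414 × 2954 g/m³ = 1223 kg/d.
Net biomass production P_X = Y_obs × Q·(S₀ − S) = 0.3303 × 1223 = 404.0 kg VSS/d.

P_X ≈ 404 kg VSS/d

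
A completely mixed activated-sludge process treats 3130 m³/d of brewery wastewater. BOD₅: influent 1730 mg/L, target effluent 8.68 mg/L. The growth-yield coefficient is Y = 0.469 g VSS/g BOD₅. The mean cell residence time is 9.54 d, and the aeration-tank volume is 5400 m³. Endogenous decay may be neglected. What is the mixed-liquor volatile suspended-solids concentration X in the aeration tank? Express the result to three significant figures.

X = Y·Q·ΔS·θ_c / V = 0.469 × 3130 × (1730 − 8.68) × 9.54 / 5400 = 4464 mg/L.

X ≈ 4460 mg/L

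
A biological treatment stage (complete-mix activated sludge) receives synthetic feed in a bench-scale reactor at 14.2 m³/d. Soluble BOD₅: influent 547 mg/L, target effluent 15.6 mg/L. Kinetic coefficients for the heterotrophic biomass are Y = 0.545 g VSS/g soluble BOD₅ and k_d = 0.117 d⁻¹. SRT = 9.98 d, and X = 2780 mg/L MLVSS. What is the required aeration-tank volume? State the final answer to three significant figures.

From the SRT design equation V = Y Q (S₀−S) θ_c / [X (1 + k_d θ_c)] = 0.545 × 14.2 × (547 − 15.6) × 9.98 / [2780 × (1 + 0.117 × 9.98)] = 4.1×10^4 / 6026 = 6.811 m³.

V ≈ 6.81 m³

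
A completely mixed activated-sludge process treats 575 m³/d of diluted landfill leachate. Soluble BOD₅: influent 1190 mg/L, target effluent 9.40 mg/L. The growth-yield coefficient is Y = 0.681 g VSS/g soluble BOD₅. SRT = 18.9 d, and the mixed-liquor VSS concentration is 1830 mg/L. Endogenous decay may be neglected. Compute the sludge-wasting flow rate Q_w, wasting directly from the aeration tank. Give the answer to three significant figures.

V·X = Y·Q·ΔS·θ_c gives V = 0.681 × 575 × (1190 − 9.40) × 18.9 / 1830 = 4775 m³.
With mixed-liquor wasting, θ_c = V/Q_w, so Q_w = V/θ_c = 4775/18.9 = 252.6 m³/d.

Q_w ≈ 253 m³/d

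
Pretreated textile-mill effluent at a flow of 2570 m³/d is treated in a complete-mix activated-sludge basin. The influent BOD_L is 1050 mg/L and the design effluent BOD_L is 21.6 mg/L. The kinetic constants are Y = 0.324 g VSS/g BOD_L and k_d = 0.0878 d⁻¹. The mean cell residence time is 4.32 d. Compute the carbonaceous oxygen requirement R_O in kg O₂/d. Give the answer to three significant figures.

Y_obs = Y / (1 + k_d θ_c) = 0.324 / (1 + 0.0878 × 4.32) = 0.324 / 1.379 = 0.2349.
Q·(S₀ − S) = 2570 × (1050 − 21.6) × 10⁻³ = 2643 kg/d removed.
Net sludge production P_X = 0.2349 × 2643 = 620.8 kg VSS/d.
Carbonaceous O₂ demand = substrate oxidised − cell-mass equivalent = 2643 − 1.42 × 620.8 = 1761 kg O₂/d.

R_O ≈ 1760 kg O₂/d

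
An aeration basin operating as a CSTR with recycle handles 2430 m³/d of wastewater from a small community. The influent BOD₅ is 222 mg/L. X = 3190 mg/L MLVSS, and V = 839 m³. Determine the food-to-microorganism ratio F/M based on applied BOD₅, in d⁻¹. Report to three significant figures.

F/M ≈ 0.202 d⁻¹

F/M = applied load / biomass = Q·S₀/(V·X) = 2430 × 222 / (839.0 × 3190) = 0.2016 d⁻¹.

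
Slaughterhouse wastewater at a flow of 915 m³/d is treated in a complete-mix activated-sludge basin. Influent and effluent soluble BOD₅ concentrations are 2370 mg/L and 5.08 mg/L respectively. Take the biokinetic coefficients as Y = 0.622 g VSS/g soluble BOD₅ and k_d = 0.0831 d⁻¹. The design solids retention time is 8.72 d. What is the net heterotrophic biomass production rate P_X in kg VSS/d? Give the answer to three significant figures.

P_X ≈ 780 kg VSS/d

Correct the yield for decay: Y_obs = Y/(1 + k_d θ_c) = 0.622 / (1 + 0.0831 × 8.72) = 0.622 / 1.725 = 0.3607.
Q·(S₀ − S) = 915 × (2370 − 5.08) × 10⁻³ = 2164 kg/d removed.
Biomass produced: P_X = Y_obs·Q·ΔS = 0.3607 × 2164 ≈ 780.4 kg VSS/d.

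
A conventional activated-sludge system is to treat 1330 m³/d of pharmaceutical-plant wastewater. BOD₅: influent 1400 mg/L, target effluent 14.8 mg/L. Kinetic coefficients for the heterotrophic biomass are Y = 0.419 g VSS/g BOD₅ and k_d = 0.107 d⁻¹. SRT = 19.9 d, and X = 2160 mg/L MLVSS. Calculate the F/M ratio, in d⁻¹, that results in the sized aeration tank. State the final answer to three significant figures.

F/M ≈ 0.379 d⁻¹

From the SRT design equation V = Y Q (S₀−S) θ_c / [X (1 + k_d θ_c)] = 0.419 × 1330 × (1400 − 14.8) × 19.9 / [2160 × (1 + 0.107 × 19.9)] = 1.54×10^7 / 6759 = 2273 m³.
Food-to-microorganism ratio F/M = Q S₀ / (V X) = 1330 × 1400 / (2273 × 2160) = 0.3793 d⁻¹.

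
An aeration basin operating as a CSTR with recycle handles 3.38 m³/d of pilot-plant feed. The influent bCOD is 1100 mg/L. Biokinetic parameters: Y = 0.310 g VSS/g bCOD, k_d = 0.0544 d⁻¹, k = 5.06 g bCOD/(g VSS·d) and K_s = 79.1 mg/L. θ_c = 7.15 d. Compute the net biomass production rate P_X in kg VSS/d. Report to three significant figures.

P_X ≈ 0.821 kg VSS/d

Effluent substrate depends only on kinetics and SRT: S = K_s(1 + k_d θ_c) / [θ_c(Yk − k_d) − 1] = 79.1 × (1 + 0.0544 × 7.15) / [7.15 × (0.310 × 5.06 − 0.0544) − 1] = 109.9 / 9.827 = 11.18 mg/L.
Observed yield with endogenous decay: Y_obs = Y / (1 + k_d·θ_c) = 0.310 / (1 + 0.0544 × 7.15) = 0.310 / 1.389 = 0.2232 g VSS/g bCOD.
Substrate removed = Q·(S₀ − S) = 3.38 m³/d × (1100 − 11.2) g/m³ = 3.68×10^3 g/d = 3.680 kg/d.
So the net sludge growth is P_X = 0.2232 × 3.680 = 0.8214 kg VSS/d.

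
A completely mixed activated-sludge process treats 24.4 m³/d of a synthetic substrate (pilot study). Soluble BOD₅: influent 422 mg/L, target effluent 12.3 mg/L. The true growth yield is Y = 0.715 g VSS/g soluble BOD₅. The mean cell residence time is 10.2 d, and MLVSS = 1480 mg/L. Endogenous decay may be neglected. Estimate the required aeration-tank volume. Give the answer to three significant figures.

V ≈ 49.3 m³

V·X = Y·Q·ΔS·θ_c gives V = 0.715 × 24.4 × (422 − 12.3) × 10.2 / 1480 = 49.26 m³.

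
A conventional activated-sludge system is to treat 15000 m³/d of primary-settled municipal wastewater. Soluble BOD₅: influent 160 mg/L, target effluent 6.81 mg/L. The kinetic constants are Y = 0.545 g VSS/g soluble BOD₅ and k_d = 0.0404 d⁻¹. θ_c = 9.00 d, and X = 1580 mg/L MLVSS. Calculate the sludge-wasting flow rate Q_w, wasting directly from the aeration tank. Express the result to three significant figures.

Q_w ≈ 581 m³/d

From the SRT design equation V = Y Q (S₀−S) θ_c / [X (1 + k_d θ_c)] = 0.545 × 15000 × (160 − 6.81) × 9.00 / [1580 × (1 + 0.0404 × 9.00)] = 1.13×10^7 / 2154 = 5231 m³.
For wasting at MLVSS concentration, Q_w = V/θ_c = 5231/9.00 = 581.3 m³/d.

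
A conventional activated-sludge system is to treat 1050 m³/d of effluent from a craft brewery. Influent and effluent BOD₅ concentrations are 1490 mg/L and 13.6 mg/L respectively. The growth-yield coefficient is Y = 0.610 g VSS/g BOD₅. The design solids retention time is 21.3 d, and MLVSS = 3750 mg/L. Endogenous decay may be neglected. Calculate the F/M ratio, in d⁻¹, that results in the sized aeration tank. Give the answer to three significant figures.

F/M ≈ 0.0777 d⁻¹

With k_d = 0 the design equation reduces to V = Y Q (S₀−S) θ_c / X = 0.610 × 1050 × (1490 − 13.6) × 21.3 / 3750 = 5371 m³.
F/M = Q·S₀ / (V·X) = 1050 × 1490 / (5371 × 3750) = 0.07767 g BOD₅·(g VSS·d)⁻¹.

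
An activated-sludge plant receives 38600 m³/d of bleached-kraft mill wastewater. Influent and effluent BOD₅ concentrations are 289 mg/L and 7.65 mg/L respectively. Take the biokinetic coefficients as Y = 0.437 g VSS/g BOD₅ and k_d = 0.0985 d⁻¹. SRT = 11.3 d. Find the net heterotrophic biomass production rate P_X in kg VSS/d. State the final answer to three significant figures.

The observed yield is Y_obs = Y/(1 + k_d·θ_c) = 0.437 / (1 + 0.0985 × 11.3) = 0.437 / 2.113 = 0.2068 g VSS per g BOD₅ removed.
Substrate removed = Q·(S₀ − S) = 38600 m³/d × (289 − 7.65) g/m³ = 1.09×10^7 g/d = 10860 kg/d.
Biomass produced: P_X = Y_obs·Q·ΔS = 0.2068 × 10860 ≈ 2246 kg VSS/d.

P_X ≈ 2250 kg VSS/d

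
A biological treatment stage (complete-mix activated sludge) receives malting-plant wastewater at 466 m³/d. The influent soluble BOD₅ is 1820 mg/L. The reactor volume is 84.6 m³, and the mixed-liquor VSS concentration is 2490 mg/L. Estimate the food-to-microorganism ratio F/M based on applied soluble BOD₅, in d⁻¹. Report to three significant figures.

Food-to-microorganism ratio F/M = Q S₀ / (V X) = 466 × 1820 / (84.60 × 2490) = 4.026 d⁻¹.

F/M ≈ 4.03 d⁻¹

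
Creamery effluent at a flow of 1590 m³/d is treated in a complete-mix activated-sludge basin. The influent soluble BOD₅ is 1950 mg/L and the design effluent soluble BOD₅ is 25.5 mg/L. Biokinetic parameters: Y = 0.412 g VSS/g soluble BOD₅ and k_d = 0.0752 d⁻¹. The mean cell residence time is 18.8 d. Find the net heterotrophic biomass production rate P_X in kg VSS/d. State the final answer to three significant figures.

P_X ≈ 522 kg VSS/d

Correct the yield for decay: Y_obs = Y/(1 + k_d θ_c) = 0.412 / (1 + 0.0752 × 18.8) = 0.412 / 2.414 = 0.1707.
Q·(S₀ − S) = 1590 × (1950 − 25.5) × 10⁻³ = 3060 kg/d removed.
Net biomass production P_X = Y_obs × Q·(S₀ − S) = 0.1707 × 3060 = 522.3 kg VSS/d.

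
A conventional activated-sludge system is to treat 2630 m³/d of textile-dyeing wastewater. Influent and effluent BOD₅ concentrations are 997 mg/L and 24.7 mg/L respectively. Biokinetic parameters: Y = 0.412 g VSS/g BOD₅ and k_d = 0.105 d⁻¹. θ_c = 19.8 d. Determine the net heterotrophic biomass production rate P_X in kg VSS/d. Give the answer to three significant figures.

P_X ≈ 342 kg VSS/d

Observed yield with endogenous decay: Y_obs = Y / (1 + k_d·θ_c) = 0.412 / (1 + 0.105 × 19.8) = 0.412 / 3.079 = 0.1338 g VSS/g BOD₅.
Mass of BOD₅ removed per day: Q(S₀ − S) = 2630 × 972.3 g/m³ = 2557 kg/d.
Net biomass production P_X = Y_obs × Q·(S₀ − S) = 0.1338 × 2557 = 342.2 kg VSS/d.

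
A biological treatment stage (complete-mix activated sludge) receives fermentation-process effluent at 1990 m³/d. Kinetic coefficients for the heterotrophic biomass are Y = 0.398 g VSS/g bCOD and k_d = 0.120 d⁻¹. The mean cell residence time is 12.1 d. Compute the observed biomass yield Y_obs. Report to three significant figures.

Correct the yield for decay: Y_obs = Y/(1 + k_d θ_c) = 0.398 / (1 + 0.120 × 12.1) = 0.398 / 2.452 = 0.1623.

Y_obs ≈ 0.162 g VSS/g bCOD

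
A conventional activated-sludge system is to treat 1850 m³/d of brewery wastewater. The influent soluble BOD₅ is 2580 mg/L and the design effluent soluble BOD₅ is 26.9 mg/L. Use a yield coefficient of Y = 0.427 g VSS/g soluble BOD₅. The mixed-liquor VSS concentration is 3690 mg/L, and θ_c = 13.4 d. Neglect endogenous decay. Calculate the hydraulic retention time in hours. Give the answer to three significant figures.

With k_d = 0 the design equation reduces to V = Y Q (S₀−S) θ_c / X = 0.427 × 1850 × (2580 − 26.9) × 13.4 / 3690 = 7324 m³.
Hydraulic retention time τ = V/Q = 7324 / 1850 = 3.959 d = 95.01 h.

τ ≈ 95.0 h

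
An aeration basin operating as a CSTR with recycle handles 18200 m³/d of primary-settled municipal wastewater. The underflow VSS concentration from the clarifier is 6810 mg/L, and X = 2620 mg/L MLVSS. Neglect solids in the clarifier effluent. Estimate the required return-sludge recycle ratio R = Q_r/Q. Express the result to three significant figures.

Solids balance on the clarifier gives (1+R)X = R·X_r, so R = X/(X_r − X) = 2620 / (6810 − 2620) = 0.6253.

R ≈ 0.625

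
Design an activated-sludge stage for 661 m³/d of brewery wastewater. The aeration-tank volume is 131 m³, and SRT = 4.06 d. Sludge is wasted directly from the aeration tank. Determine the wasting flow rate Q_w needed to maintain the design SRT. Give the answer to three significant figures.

Q_w ≈ 32.3 m³/d

For wasting at MLVSS concentration, Q_w = V/θ_c = 131.0/4.06 = 32.27 m³/d.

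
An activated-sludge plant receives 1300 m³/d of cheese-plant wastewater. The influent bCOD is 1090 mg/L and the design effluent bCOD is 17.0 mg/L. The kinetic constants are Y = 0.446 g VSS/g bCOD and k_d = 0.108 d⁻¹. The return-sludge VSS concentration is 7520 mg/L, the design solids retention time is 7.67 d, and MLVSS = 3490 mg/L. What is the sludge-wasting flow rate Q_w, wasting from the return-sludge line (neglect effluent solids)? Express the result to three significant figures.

Q_w ≈ 45.2 m³/d

From the SRT design equation V = Y Q (S₀−S) θ_c / [X (1 + k_d θ_c)] = 0.446 × 1300 × (1090 − 17.0) × 7.67 / [3490 × (1 + 0.108 × 7.67)] = 4.77×10^6 / 6381 = 747.8 m³.
Wasting from the return line (neglecting effluent solids): Q_w = V·X / (θ_c·X_r) = 747.8 × 3490 / (7.67 × 7520) = 45.25 m³/d.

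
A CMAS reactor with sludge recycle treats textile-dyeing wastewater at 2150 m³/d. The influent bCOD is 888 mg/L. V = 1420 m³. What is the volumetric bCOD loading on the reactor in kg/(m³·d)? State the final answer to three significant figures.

Volumetric loading L_v = Q·S₀ / V = 2150 × 888 g/m³ / 1420 m³ = 1345 g/(m³·d) = 1.345 kg bCOD/(m³·d).

L_v ≈ 1.34 kg bCOD/(m³·d)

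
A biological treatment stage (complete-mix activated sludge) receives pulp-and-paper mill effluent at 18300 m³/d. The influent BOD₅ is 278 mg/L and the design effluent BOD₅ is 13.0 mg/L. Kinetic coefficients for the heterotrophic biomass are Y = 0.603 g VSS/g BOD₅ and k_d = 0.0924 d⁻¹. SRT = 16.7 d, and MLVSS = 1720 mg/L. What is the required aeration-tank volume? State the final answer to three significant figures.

V ≈ 11200 m³

Rearranging the biomass balance for a CMAS with decay, V = Y·Q·ΔS·θ_c / [X·(1+k_d θ_c)] = 0.603 × 18300 × (278 − 13.0) × 16.7 / [1720 × (1 + 0.0924 × 16.7)] = 4.88×10^7 / 4374 = 11165 m³.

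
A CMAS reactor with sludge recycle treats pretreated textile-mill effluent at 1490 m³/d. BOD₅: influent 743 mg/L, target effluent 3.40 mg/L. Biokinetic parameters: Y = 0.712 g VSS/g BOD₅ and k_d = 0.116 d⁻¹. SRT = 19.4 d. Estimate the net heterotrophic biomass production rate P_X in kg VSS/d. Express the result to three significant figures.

P_X ≈ 241 kg VSS/d

Correct the yield for decay: Y_obs = Y/(1 + k_d θ_c) = 0.712 / (1 + 0.116 × 19.4) = 0.712 / 3.250 = 0.2190.
Substrate removed = Q·(S₀ − S) = 1490 m³/d × (743 − 3.40) g/m³ = 1.1×10^6 g/d = 1102 kg/d.
So the net sludge growth is P_X = 0.2190 × 1102 = 241.4 kg VSS/d.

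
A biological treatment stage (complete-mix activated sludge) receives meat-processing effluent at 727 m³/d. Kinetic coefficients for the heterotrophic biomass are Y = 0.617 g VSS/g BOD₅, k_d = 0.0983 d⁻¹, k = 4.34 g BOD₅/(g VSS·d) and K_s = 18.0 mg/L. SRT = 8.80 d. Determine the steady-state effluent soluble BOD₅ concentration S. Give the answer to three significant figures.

Effluent substrate depends only on kinetics and SRT: S = K_s(1 + k_d θ_c) / [θ_c(Yk − k_d) − 1] = 18.0 × (1 + 0.0983 × 8.80) / [8.80 × (0.617 × 4.34 − 0.0983) − 1] = 33.57 / 21.70 = 1.547 mg/L.

S ≈ 1.55 mg/L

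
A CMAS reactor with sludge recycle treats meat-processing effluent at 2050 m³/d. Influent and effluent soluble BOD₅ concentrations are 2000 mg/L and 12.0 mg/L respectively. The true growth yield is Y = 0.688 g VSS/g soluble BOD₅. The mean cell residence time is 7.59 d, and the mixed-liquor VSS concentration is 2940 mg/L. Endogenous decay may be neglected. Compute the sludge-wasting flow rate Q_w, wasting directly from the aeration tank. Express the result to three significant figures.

With k_d = 0 the design equation reduces to V = Y Q (S₀−S) θ_c / X = 0.688 × 2050 × (2000 − 12.0) × 7.59 / 2940 = 7239 m³.
With mixed-liquor wasting, θ_c = V/Q_w, so Q_w = V/θ_c = 7239/7.59 = 953.7 m³/d.

Q_w ≈ 954 m³/d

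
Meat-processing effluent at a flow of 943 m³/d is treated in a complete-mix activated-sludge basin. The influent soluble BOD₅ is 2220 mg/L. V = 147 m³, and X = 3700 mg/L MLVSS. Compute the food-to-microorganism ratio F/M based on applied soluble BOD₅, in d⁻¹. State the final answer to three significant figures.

Food-to-microorganism ratio F/M = Q S₀ / (V X) = 943 × 2220 / (147.0 × 3700) = 3.849 d⁻¹.

F/M ≈ 3.85 d⁻¹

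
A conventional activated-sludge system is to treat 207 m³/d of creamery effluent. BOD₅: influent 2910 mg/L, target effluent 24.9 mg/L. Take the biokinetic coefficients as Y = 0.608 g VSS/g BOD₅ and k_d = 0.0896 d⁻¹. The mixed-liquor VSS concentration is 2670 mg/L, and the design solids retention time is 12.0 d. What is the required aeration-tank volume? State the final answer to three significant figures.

V ≈ 786 m³

Rearranging the biomass balance for a CMAS with decay, V = Y·Q·ΔS·θ_c / [X·(1+k_d θ_c)] = 0.608 × 207 × (2910 − 24.9) × 12.0 / [2670 × (1 + 0.0896 × 12.0)] = 4.36×10^6 / 5541 = 786.4 m³.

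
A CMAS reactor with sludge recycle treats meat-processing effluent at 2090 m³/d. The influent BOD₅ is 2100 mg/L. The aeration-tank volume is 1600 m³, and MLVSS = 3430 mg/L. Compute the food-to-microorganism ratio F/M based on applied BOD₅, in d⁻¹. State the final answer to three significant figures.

F/M ≈ 0.800 d⁻¹

Food-to-microorganism ratio F/M = Q S₀ / (V X) = 2090 × 2100 / (1600 × 3430) = 0.7997 d⁻¹.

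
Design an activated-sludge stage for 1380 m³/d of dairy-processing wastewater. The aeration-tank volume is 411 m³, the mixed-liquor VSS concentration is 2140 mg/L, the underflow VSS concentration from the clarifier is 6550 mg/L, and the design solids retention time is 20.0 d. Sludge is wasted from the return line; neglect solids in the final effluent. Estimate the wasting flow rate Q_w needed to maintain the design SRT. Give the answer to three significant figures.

Q_w ≈ 6.71 m³/d

θ_c = V·X/(Q_w·X_r) when wasting from the recycle, so Q_w = V·X/(θ_c·X_r) = 411.0 × 2140 / (20.0 × 6550) = 6.714 m³/d.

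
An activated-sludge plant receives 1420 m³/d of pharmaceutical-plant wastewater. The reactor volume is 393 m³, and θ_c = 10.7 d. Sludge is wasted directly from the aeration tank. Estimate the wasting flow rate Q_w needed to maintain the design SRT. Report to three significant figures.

Q_w ≈ 36.7 m³/d

With mixed-liquor wasting, θ_c = V/Q_w, so Q_w = V/θ_c = 393.0/10.7 = 36.73 m³/d.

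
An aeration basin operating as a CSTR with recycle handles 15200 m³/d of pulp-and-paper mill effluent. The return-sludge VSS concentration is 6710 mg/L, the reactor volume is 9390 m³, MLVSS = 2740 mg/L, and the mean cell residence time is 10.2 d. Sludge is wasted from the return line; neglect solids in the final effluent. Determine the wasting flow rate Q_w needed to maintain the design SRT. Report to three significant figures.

Q_w ≈ 376 m³/d

Q_w = (V·X)/(θ_c X_r) = 9390 × 2740 / (10.2 × 6710) = 375.9 m³/d.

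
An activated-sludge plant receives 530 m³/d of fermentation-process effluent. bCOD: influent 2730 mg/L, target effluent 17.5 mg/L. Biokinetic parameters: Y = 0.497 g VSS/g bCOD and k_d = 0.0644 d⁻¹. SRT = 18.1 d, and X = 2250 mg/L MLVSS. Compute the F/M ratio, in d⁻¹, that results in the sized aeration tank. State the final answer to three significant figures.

Steady-state biomass mass balance: V·X·(1 + k_d·θ_c) = Y·Q·(S₀ − S)·θ_c, so V = 0.497 × 530 × (2730 − 17.5) × 18.1 / [2250 × (1 + 0.0644 × 18.1)] = 1.29×10^7 / 4873 = 2654 m³.
F/M = Q·S₀ / (V·X) = 530 × 2730 / (2654 × 2250) = 0.2423 g bCOD·(g VSS·d)⁻¹.

F/M ≈ 0.242 d⁻¹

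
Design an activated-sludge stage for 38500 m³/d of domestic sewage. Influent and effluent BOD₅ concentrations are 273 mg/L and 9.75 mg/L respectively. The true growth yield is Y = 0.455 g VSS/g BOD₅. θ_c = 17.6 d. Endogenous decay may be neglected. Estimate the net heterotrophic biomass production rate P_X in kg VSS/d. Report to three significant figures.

P_X ≈ 4610 kg VSS/d

With endogenous decay neglected, the observed yield equals the true yield: Y_obs = Y = 0.455 g VSS/g BOD₅.
Substrate removed = Q·(S₀ − S) = 38500 m³/d × (273 − 9.75) g/m³ = 1.01×10^7 g/d = 10135 kg/d.
So the net sludge growth is P_X = 0.4550 × 10135 = 4611 kg VSS/d.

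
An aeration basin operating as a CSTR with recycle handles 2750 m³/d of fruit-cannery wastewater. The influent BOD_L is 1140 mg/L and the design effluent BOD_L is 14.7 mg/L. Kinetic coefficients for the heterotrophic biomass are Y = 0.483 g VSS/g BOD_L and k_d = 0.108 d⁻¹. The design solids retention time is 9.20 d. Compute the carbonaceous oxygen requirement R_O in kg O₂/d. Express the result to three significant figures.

The observed yield is Y_obs = Y/(1 + k_d·θ_c) = 0.483 / (1 + 0.108 × 9.20) = 0.483 / 1.994 = 0.2423 g VSS per g BOD_L removed.
Mass of BOD_L removed per day: Q(S₀ − S) = 2750 × 1125 g/m³ = 3095 kg/d.
Biomass synthesised: P_X = Y_obs × 3095 = 749.7 kg VSS/d.
R_O = Q·ΔS − 1.42 P_X = 3095 − 1065 = 2030 kg O₂/d.

R_O ≈ 2030 kg O₂/d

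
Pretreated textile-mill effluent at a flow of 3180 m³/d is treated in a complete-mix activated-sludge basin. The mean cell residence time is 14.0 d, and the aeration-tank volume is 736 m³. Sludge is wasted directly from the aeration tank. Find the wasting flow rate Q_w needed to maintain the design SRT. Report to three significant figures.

With mixed-liquor wasting, θ_c = V/Q_w, so Q_w = V/θ_c = 736.0/14.0 = 52.57 m³/d.

Q_w ≈ 52.6 m³/d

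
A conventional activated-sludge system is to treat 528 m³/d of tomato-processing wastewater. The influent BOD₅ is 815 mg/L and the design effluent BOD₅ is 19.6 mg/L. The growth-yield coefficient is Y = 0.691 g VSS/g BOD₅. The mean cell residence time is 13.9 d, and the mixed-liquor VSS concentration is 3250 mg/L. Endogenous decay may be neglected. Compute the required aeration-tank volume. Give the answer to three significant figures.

V ≈ 1240 m³

With k_d = 0 the design equation reduces to V = Y Q (S₀−S) θ_c / X = 0.691 × 528 × (815 − 19.6) × 13.9 / 3250 = 1241 m³.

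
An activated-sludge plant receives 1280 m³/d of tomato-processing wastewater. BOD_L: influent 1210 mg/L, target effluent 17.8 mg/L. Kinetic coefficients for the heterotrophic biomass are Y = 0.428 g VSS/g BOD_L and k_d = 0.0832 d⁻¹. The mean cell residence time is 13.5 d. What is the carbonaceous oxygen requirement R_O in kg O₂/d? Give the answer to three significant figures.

Observed yield with endogenous decay: Y_obs = Y / (1 + k_d·θ_c) = 0.428 / (1 + 0.0832 × 13.5) = 0.428 / 2.123 = 0.2016 g VSS/g BOD_L.
Substrate removed = Q·(S₀ − S) = 1280 m³/d × (1210 − 17.8) g/m³ = 1.53×10^6 g/d = 1526 kg/d.
Biomass synthesised: P_X = Y_obs × 1526 = 307.6 kg VSS/d.
R_O = Q·(S₀ − S) − 1.42·P_X = 1526 − 1.42 × 307.6 = 1089 kg O₂/d.

R_O ≈ 1090 kg O₂/d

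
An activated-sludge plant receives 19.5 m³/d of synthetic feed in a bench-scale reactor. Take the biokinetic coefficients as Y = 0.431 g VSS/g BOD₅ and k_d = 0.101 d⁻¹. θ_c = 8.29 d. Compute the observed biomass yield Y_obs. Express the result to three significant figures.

Correct the yield for decay: Y_obs = Y/(1 + k_d θ_c) = 0.431 / (1 + 0.101 × 8.29) = 0.431 / 1.837 = 0.2346.

Y_obs ≈ 0.235 g VSS/g BOD₅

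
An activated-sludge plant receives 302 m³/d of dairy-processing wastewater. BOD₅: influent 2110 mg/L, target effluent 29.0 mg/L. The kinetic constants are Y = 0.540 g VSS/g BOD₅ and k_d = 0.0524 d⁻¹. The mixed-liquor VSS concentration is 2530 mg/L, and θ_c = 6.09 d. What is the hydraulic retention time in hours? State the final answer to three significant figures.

τ ≈ 49.2 h

Steady-state biomass mass balance: V·X·(1 + k_d·θ_c) = Y·Q·(S₀ − S)·θ_c, so V = 0.540 × 302 × (2110 − 29.0) × 6.09 / [2530 × (1 + 0.0524 × 6.09)] = 2.07×10^6 / 3337 = 619.3 m³.
Hydraulic retention time τ = V/Q = 619.3 / 302 = 2.051 d = 49.21 h.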